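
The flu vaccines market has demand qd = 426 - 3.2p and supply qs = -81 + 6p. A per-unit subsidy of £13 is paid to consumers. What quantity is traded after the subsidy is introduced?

q' = 6366/23

Pre-subsidy: 426 - 3.2p = -81 + 6p gives p* = 2535/46, q* = 5742/23.
With the rebate, buyers effectively pay pb = ps − 13, where ps is the price sellers receive.
Demand in terms of ps becomes qd = 426 − 3.2(ps − 13) = 467.6 - 3.2ps. Setting this equal to supply: 467.6 - 3.2ps = -81 + 6ps, so ps = 2743/46.
Buyers pay pb = 2743/46 − 13 = 2145/46; q' = -81 + 6·(2743/46) = 6366/23.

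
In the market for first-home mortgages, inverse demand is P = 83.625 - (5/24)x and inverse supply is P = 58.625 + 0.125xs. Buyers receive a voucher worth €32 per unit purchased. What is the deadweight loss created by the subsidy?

Pre-subsidy: 83.625 - (5/24)x = 58.625 + 0.125x gives x* = 75 and P* = 68.
With the rebate, buyers effectively pay Pb = Ps − 32, where Ps is the price sellers receive.
On the curves, Pb = 83.625 - (5/24)x and Ps = 58.625 + 0.125x; the wedge Ps − Pb = 32 gives 58.625 + 0.125x − (83.625 - (5/24)x) = 32, so x' = 171.
Then Pb = 83.625 − (5/24)·171 = 48 and Ps = 58.625 + 0.125·171 = 80.
The subsidy expands output by 171 − 75 = 96 past the efficient level; on those units the gap between marginal cost and willingness to pay runs from 0 up to 32.
DWL = ½ × 32 × 96 = 1536.

Deadweight loss = €1536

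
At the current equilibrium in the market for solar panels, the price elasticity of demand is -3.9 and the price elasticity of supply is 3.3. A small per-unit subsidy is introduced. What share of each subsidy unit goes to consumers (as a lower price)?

For a small subsidy around the equilibrium, the benefit split depends on the relative slopes, which at a point are proportional to the elasticities.
Buyer share = εs/(εs + |εd|) = 3.3/(3.3 + 3.9) = 11/24; seller share = |εd|/(εs + |εd|) = 13/24.

Consumer share = 11/24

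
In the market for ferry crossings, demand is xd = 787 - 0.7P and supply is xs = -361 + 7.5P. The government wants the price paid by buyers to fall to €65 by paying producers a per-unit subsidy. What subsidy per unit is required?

Required subsidy s = €82 per unit

At a buyer price of 65, quantity demanded is 787 − 0.7·65 = 741.5.
Sellers supply 741.5 only when they receive Ps with -361 + 7.5·Ps = 741.5, i.e. Ps = 147.
s = Ps − Pb = 147 − 65 = 82.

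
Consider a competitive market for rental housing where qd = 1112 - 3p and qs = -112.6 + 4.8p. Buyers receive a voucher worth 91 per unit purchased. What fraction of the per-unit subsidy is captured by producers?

Pre-subsidy: 1112 - 3p = -112.6 + 4.8p gives p* = 157, q* = 641.
With the rebate, buyers effectively pay pb = ps − 91, where ps is the price sellers receive.
Demand in terms of ps becomes qd = 1112 − 3(ps − 91) = 1385 - 3ps. Setting this equal to supply: 1385 - 3ps = -112.6 + 4.8ps, so ps = 192.
Buyers pay pb = 192 − 91 = 101; q' = -112.6 + 4.8·192 = 809.
Buyers' price falls by p* − pb = 157 − 101 = 56; sellers' price rises by ps − p* = 192 − 157 = 35.
So producers capture 35/91 = 5/13 of each unit of subsidy.

Producer share = 5/13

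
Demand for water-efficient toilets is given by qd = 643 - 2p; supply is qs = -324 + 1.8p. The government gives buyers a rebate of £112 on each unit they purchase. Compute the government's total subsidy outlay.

Government cost = 511056/19

Pre-subsidy: 643 - 2p = -324 + 1.8p gives p* = 4835/19, q* = 2547/19.
With the rebate, buyers effectively pay pb = ps − 112, where ps is the price sellers receive.
Demand in terms of ps becomes qd = 643 − 2(ps − 112) = 867 - 2ps. Setting this equal to supply: 867 - 2ps = -324 + 1.8ps, so ps = 5955/19.
Buyers pay pb = 5955/19 − 112 = 3827/19; q' = -324 + 1.8·(5955/19) = 4563/19.
Government outlay = subsidy × quantity = 112 × 4563/19 = 511056/19.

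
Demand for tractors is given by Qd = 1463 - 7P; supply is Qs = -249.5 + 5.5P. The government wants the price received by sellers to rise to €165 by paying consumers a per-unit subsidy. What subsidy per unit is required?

At a seller price of 165, quantity supplied is -249.5 + 5.5·165 = 658.
Buyers absorb 658 only when they pay Pb with 1463 − 7·Pb = 658, i.e. Pb = 115.
s = Ps − Pb = 165 − 115 = 50.

Required subsidy s = €50 per unit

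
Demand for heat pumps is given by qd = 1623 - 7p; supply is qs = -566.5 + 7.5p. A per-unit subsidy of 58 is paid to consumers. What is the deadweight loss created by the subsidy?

Pre-subsidy: 1623 - 7p = -566.5 + 7.5p gives p* = 151, q* = 566.
With the rebate, buyers effectively pay pb = ps − 58, where ps is the price sellers receive.
Demand in terms of ps becomes qd = 1623 − 7(ps − 58) = 2029 - 7ps. Setting this equal to supply: 2029 - 7ps = -566.5 + 7.5ps, so ps = 179.
Buyers pay pb = 179 − 58 = 121; q' = -566.5 + 7.5·179 = 776.
The subsidy expands output by 776 − 566 = 210 past the efficient level; on those units the gap between marginal cost and willingness to pay runs from 0 up to 58.
DWL = ½ × 58 × 210 = 6090.

Deadweight loss = 6090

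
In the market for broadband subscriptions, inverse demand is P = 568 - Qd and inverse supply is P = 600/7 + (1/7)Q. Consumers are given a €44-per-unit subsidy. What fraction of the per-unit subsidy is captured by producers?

Pre-subsidy: 568 - Q = 600/7 + (1/7)Q gives Q* = 422 and P* = 146.
With the rebate, buyers effectively pay Pb = Ps − 44, where Ps is the price sellers receive.
On the curves, Pb = 568 - Q and Ps = 600/7 + (1/7)Q; the wedge Ps − Pb = 44 gives 600/7 + (1/7)Q − (568 - Q) = 44, so Q' = 460.5.
Then Pb = 568 − 1·460.5 = 107.5 and Ps = 600/7 + (1/7)·460.5 = 151.5.
Buyers' price falls by P* − Pb = 146 − 107.5 = 38.5; sellers' price rises by Ps − P* = 151.5 − 146 = 5.5.
So producers capture 5.5/44 = 0.125 of each unit of subsidy.

Producer share = 0.125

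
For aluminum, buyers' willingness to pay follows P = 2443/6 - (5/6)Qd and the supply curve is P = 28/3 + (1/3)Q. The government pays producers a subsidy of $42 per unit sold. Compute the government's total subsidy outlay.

Pre-subsidy: 2443/6 - (5/6)Q = 28/3 + (1/3)Q gives Q* = 341 and P* = 123.
With the subsidy, sellers receive Ps = Pb + 42 for each unit, where Pb is the price buyers pay.
On the curves, Pb = 2443/6 - (5/6)Q and Ps = 28/3 + (1/3)Q; the wedge Ps − Pb = 42 gives 28/3 + (1/3)Q − (2443/6 - (5/6)Q) = 42, so Q' = 377.
Then Pb = 2443/6 − (5/6)·377 = 93 and Ps = 28/3 + (1/3)·377 = 135.
Government outlay = subsidy × quantity = 42 × 377 = 15834.

Government cost = $15834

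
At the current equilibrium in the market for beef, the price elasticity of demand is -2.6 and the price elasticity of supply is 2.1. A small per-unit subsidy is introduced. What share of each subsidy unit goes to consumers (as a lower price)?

Consumer share = 21/47

For a small subsidy around the equilibrium, the benefit split depends on the relative slopes, which at a point are proportional to the elasticities.
Buyer share = εs/(εs + |εd|) = 2.1/(2.1 + 2.6) = 21/47; seller share = |εd|/(εs + |εd|) = 26/47.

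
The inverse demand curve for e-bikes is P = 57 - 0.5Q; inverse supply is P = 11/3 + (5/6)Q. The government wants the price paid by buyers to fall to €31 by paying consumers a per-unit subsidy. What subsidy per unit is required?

At a buyer price of 31, quantity demanded is 114 − 2·31 = 52.
Sellers supply 52 only when they receive Ps = 11/3 + (5/6)·52 = 47.
s = Ps − Pb = 47 − 31 = 16.

Required subsidy s = €16 per unit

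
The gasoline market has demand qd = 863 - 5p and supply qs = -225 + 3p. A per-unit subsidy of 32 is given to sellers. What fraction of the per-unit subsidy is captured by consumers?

Pre-subsidy: 863 - 5p = -225 + 3p gives p* = 136, q* = 183.
With the subsidy, sellers receive ps = pb + 32 for each unit, where pb is the price buyers pay.
Supply in terms of pb becomes qs = -225 + 3(pb + 32) = -129 + 3pb. Setting this equal to demand: 863 - 5pb = -129 + 3pb, so pb = 124.
Sellers receive ps = 124 + 32 = 156; q' = 863 − 5·124 = 243.
Buyers' price falls by p* − pb = 136 − 124 = 12; sellers' price rises by ps − p* = 156 − 136 = 20.
So consumers capture 12/32 = 0.375 of each unit of subsidy.

Consumer share = 0.375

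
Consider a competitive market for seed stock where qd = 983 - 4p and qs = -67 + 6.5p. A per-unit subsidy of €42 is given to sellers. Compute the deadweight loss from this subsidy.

Pre-subsidy: 983 - 4p = -67 + 6.5p gives p* = 100, q* = 583.
With the subsidy, sellers receive ps = pb + 42 for each unit, where pb is the price buyers pay.
Supply in terms of pb becomes qs = -67 + 6.5(pb + 42) = 206 + 6.5pb. Setting this equal to demand: 983 - 4pb = 206 + 6.5pb, so pb = 74.
Sellers receive ps = 74 + 42 = 116; q' = 983 − 4·74 = 687.
The subsidy expands output by 687 − 583 = 104 past the efficient level; on those units the gap between marginal cost and willingness to pay runs from 0 up to 42.
DWL = ½ × 42 × 104 = 2184.

Deadweight loss = €2184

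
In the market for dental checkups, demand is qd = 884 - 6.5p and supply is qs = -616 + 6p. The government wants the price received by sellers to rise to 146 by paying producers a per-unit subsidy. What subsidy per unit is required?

At a seller price of 146, quantity supplied is -616 + 6·146 = 260.
Buyers absorb 260 only when they pay pb with 884 − 6.5·pb = 260, i.e. pb = 96.
s = ps − pb = 146 − 96 = 50.

Required subsidy s = 50 per unit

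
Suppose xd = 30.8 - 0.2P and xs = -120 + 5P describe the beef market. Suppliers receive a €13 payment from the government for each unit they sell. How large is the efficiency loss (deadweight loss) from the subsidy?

Deadweight loss = €16.25

Pre-subsidy: 30.8 - 0.2P = -120 + 5P gives P* = 29, x* = 25.
With the subsidy, sellers receive Ps = Pb + 13 for each unit, where Pb is the price buyers pay.
Supply in terms of Pb becomes xs = -120 + 5(Pb + 13) = -55 + 5Pb. Setting this equal to demand: 30.8 - 0.2Pb = -55 + 5Pb, so Pb = 16.5.
Sellers receive Ps = 16.5 + 13 = 29.5; x' = 30.8 − 0.2·16.5 = 27.5.
The subsidy expands output by 27.5 − 25 = 2.5 past the efficient level; on those units the gap between marginal cost and willingness to pay runs from 0 up to 13.
DWL = ½ × 13 × 2.5 = 16.25.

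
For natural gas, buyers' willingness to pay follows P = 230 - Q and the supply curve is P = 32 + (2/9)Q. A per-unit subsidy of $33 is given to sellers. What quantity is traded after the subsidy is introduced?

Q' = 189

Pre-subsidy: 230 - Q = 32 + (2/9)Q gives Q* = 162 and P* = 68.
With the subsidy, sellers receive Ps = Pb + 33 for each unit, where Pb is the price buyers pay.
On the curves, Pb = 230 - Q and Ps = 32 + (2/9)Q; the wedge Ps − Pb = 33 gives 32 + (2/9)Q − (230 - Q) = 33, so Q' = 189.
Then Pb = 230 − 1·189 = 41 and Ps = 32 + (2/9)·189 = 74.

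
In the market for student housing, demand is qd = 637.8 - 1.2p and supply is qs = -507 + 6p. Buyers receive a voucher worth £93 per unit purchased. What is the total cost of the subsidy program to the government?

Pre-subsidy: 637.8 - 1.2p = -507 + 6p gives p* = 159, q* = 447.
With the rebate, buyers effectively pay pb = ps − 93, where ps is the price sellers receive.
Demand in terms of ps becomes qd = 637.8 − 1.2(ps − 93) = 749.4 - 1.2ps. Setting this equal to supply: 749.4 - 1.2ps = -507 + 6ps, so ps = 174.5.
Buyers pay pb = 174.5 − 93 = 81.5; q' = -507 + 6·174.5 = 540.
Government outlay = subsidy × quantity = 93 × 540 = 50220.

Government cost = £50220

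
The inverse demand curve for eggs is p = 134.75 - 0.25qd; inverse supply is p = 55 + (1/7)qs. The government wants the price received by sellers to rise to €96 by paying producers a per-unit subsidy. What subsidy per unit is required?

Required subsidy s = €33 per unit

At a seller price of 96, quantity supplied is -385 + 7·96 = 287.
Buyers absorb 287 only when they pay pb = 134.75 − 0.25·287 = 63.
s = ps − pb = 96 − 63 = 33.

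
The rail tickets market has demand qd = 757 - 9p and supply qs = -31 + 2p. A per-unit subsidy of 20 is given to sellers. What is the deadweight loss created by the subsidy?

Pre-subsidy: 757 - 9p = -31 + 2p gives p* = 788/11, q* = 1235/11.
With the subsidy, sellers receive ps = pb + 20 for each unit, where pb is the price buyers pay.
Supply in terms of pb becomes qs = -31 + 2(pb + 20) = 9 + 2pb. Setting this equal to demand: 757 - 9pb = 9 + 2pb, so pb = 68.
Sellers receive ps = 68 + 20 = 88; q' = 757 − 9·68 = 145.
The subsidy expands output by 145 − 1235/11 = 360/11 past the efficient level; on those units the gap between marginal cost and willingness to pay runs from 0 up to 20.
DWL = ½ × 20 × 360/11 = 3600/11.

Deadweight loss = 3600/11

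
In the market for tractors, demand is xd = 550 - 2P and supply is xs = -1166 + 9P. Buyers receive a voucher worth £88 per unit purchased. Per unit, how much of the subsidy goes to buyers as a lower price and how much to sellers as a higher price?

Buyers gain £72 per unit; sellers gain £16 per unit

Pre-subsidy: 550 - 2P = -1166 + 9P gives P* = 156, x* = 238.
With the rebate, buyers effectively pay Pb = Ps − 88, where Ps is the price sellers receive.
Demand in terms of Ps becomes xd = 550 − 2(Ps − 88) = 726 - 2Ps. Setting this equal to supply: 726 - 2Ps = -1166 + 9Ps, so Ps = 172.
Buyers pay Pb = 172 − 88 = 84; x' = -1166 + 9·172 = 382.
Buyers' price falls by P* − Pb = 156 − 84 = 72; sellers' price rises by Ps − P* = 172 − 156 = 16.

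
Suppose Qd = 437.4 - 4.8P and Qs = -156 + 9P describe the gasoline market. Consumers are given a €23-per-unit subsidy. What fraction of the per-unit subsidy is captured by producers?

Pre-subsidy: 437.4 - 4.8P = -156 + 9P gives P* = 43, Q* = 231.
With the rebate, buyers effectively pay Pb = Ps − 23, where Ps is the price sellers receive.
Demand in terms of Ps becomes Qd = 437.4 − 4.8(Ps − 23) = 547.8 - 4.8Ps. Setting this equal to supply: 547.8 - 4.8Ps = -156 + 9Ps, so Ps = 51.
Buyers pay Pb = 51 − 23 = 28; Q' = -156 + 9·51 = 303.
Buyers' price falls by P* − Pb = 43 − 28 = 15; sellers' price rises by Ps − P* = 51 − 43 = 8.
So producers capture 8/23 = 8/23 of each unit of subsidy.

Producer share = 8/23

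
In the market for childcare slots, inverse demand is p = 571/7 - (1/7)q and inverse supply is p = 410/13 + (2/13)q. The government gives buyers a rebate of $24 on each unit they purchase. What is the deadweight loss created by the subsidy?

Deadweight loss = 2912/3

Pre-subsidy: 571/7 - (1/7)q = 410/13 + (2/13)q gives q* = 4553/27 and p* = 1552/27.
With the rebate, buyers effectively pay pb = ps − 24, where ps is the price sellers receive.
On the curves, pb = 571/7 - (1/7)q and ps = 410/13 + (2/13)q; the wedge ps − pb = 24 gives 410/13 + (2/13)q − (571/7 - (1/7)q) = 24, so q' = 6737/27.
Then pb = 571/7 − (1/7)·(6737/27) = 1240/27 and ps = 410/13 + (2/13)·(6737/27) = 1888/27.
The subsidy expands output by 6737/27 − 4553/27 = 728/9 past the efficient level; on those units the gap between marginal cost and willingness to pay runs from 0 up to 24.
DWL = ½ × 24 × 728/9 = 2912/3.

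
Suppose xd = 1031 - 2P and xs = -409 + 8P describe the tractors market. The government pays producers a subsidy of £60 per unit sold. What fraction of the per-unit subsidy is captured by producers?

Producer share = 0.2

Pre-subsidy: 1031 - 2P = -409 + 8P gives P* = 144, x* = 743.
With the subsidy, sellers receive Ps = Pb + 60 for each unit, where Pb is the price buyers pay.
Supply in terms of Pb becomes xs = -409 + 8(Pb + 60) = 71 + 8Pb. Setting this equal to demand: 1031 - 2Pb = 71 + 8Pb, so Pb = 96.
Sellers receive Ps = 96 + 60 = 156; x' = 1031 − 2·96 = 839.
Buyers' price falls by P* − Pb = 144 − 96 = 48; sellers' price rises by Ps − P* = 156 − 144 = 12.
So producers capture 12/60 = 0.2 of each unit of subsidy.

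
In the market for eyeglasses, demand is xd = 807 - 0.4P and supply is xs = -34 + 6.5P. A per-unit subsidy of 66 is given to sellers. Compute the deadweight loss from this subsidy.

Deadweight loss = 18876/23

Pre-subsidy: 807 - 0.4P = -34 + 6.5P gives P* = 8410/69, x* = 52319/69.
With the subsidy, sellers receive Ps = Pb + 66 for each unit, where Pb is the price buyers pay.
Supply in terms of Pb becomes xs = -34 + 6.5(Pb + 66) = 395 + 6.5Pb. Setting this equal to demand: 807 - 0.4Pb = 395 + 6.5Pb, so Pb = 4120/69.
Sellers receive Ps = 4120/69 + 66 = 8674/69; x' = 807 − 0.4·(4120/69) = 54035/69.
The subsidy expands output by 54035/69 − 52319/69 = 572/23 past the efficient level; on those units the gap between marginal cost and willingness to pay runs from 0 up to 66.
DWL = ½ × 66 × 572/23 = 18876/23.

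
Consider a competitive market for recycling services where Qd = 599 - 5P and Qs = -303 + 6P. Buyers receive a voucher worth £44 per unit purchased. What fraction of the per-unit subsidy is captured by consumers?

Consumer share = 6/11

Pre-subsidy: 599 - 5P = -303 + 6P gives P* = 82, Q* = 189.
With the rebate, buyers effectively pay Pb = Ps − 44, where Ps is the price sellers receive.
Demand in terms of Ps becomes Qd = 599 − 5(Ps − 44) = 819 - 5Ps. Setting this equal to supply: 819 - 5Ps = -303 + 6Ps, so Ps = 102.
Buyers pay Pb = 102 − 44 = 58; Q' = -303 + 6·102 = 309.
Buyers' price falls by P* − Pb = 82 − 58 = 24; sellers' price rises by Ps − P* = 102 − 82 = 20.
So consumers capture 24/44 = 6/11 of each unit of subsidy.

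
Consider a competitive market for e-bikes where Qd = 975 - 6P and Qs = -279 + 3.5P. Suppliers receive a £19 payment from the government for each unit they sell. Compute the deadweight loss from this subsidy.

Deadweight loss = £399

Pre-subsidy: 975 - 6P = -279 + 3.5P gives P* = 132, Q* = 183.
With the subsidy, sellers receive Ps = Pb + 19 for each unit, where Pb is the price buyers pay.
Supply in terms of Pb becomes Qs = -279 + 3.5(Pb + 19) = -212.5 + 3.5Pb. Setting this equal to demand: 975 - 6Pb = -212.5 + 3.5Pb, so Pb = 125.
Sellers receive Ps = 125 + 19 = 144; Q' = 975 − 6·125 = 225.
The subsidy expands output by 225 − 183 = 42 past the efficient level; on those units the gap between marginal cost and willingness to pay runs from 0 up to 19.
DWL = ½ × 19 × 42 = 399.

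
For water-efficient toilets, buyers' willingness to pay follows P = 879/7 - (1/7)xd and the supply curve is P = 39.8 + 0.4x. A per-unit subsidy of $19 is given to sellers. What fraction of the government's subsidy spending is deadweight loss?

DWL / government spending = 35/386

Pre-subsidy: 879/7 - (1/7)x = 39.8 + 0.4x gives x* = 158 and P* = 103.
With the subsidy, sellers receive Ps = Pb + 19 for each unit, where Pb is the price buyers pay.
On the curves, Pb = 879/7 - (1/7)x and Ps = 39.8 + 0.4x; the wedge Ps − Pb = 19 gives 39.8 + 0.4x − (879/7 - (1/7)x) = 19, so x' = 193.
Then Pb = 879/7 − (1/7)·193 = 98 and Ps = 39.8 + 0.4·193 = 117.
ΔCS = ½(158 + 193)(103 − 98) = 877.5; ΔPS = ½(158 + 193)(117 − 103) = 2457.
Government spending = 19 × 193 = 3667.
DWL = ½ × 19 × (193 − 158) = 332.5; fraction = 332.5 / 3667 = 35/386.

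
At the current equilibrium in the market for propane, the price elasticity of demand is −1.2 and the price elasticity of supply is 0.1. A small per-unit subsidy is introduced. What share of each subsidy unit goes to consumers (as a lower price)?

For a small subsidy around the equilibrium, the benefit split depends on the relative slopes, which at a point are proportional to the elasticities.
Buyer share = εs/(εs + |εd|) = 0.1/(0.1 + 1.2) = 1/13; seller share = |εd|/(εs + |εd|) = 12/13.

Consumer share = 1/13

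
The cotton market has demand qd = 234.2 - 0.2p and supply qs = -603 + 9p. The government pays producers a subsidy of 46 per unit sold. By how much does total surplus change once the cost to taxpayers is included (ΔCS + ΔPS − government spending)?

Pre-subsidy: 234.2 - 0.2p = -603 + 9p gives p* = 91, q* = 216.
With the subsidy, sellers receive ps = pb + 46 for each unit, where pb is the price buyers pay.
Supply in terms of pb becomes qs = -603 + 9(pb + 46) = -189 + 9pb. Setting this equal to demand: 234.2 - 0.2pb = -189 + 9pb, so pb = 46.
Sellers receive ps = 46 + 46 = 92; q' = 234.2 − 0.2·46 = 225.
ΔCS = ½(216 + 225)(91 − 46) = 9922.5; ΔPS = ½(216 + 225)(92 − 91) = 220.5.
Government spending = 46 × 225 = 10350.
Net change = 9922.5 + 220.5 − 10350 = -207. The loss equals the DWL triangle ½·46·9.

Net change in total surplus = -207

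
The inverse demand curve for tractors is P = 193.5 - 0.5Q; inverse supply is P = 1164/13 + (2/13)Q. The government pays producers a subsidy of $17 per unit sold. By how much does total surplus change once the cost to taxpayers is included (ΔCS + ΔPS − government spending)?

Pre-subsidy: 193.5 - 0.5Q = 1164/13 + (2/13)Q gives Q* = 159 and P* = 114.
With the subsidy, sellers receive Ps = Pb + 17 for each unit, where Pb is the price buyers pay.
On the curves, Pb = 193.5 - 0.5Q and Ps = 1164/13 + (2/13)Q; the wedge Ps − Pb = 17 gives 1164/13 + (2/13)Q − (193.5 - 0.5Q) = 17, so Q' = 185.
Then Pb = 193.5 − 0.5·185 = 101 and Ps = 1164/13 + (2/13)·185 = 118.
ΔCS = ½(159 + 185)(114 − 101) = 2236; ΔPS = ½(159 + 185)(118 − 114) = 688.
Government spending = 17 × 185 = 3145.
Net change = 2236 + 688 − 3145 = -221. The loss equals the DWL triangle ½·17·26.

Net change in total surplus = -$221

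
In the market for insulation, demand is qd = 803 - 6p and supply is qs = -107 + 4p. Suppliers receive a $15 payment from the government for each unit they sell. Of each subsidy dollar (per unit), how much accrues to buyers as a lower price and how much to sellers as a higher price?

Pre-subsidy: 803 - 6p = -107 + 4p gives p* = 91, q* = 257.
With the subsidy, sellers receive ps = pb + 15 for each unit, where pb is the price buyers pay.
Supply in terms of pb becomes qs = -107 + 4(pb + 15) = -47 + 4pb. Setting this equal to demand: 803 - 6pb = -47 + 4pb, so pb = 85.
Sellers receive ps = 85 + 15 = 100; q' = 803 − 6·85 = 293.
Buyers' price falls by p* − pb = 91 − 85 = 6; sellers' price rises by ps − p* = 100 − 91 = 9.

Buyers gain $6 per unit; sellers gain $9 per unit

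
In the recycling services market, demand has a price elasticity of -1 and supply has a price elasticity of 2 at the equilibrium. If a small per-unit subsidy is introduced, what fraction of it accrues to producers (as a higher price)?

Producer share = 1/3

For a small subsidy around the equilibrium, the benefit split depends on the relative slopes, which at a point are proportional to the elasticities.
Buyer share = εs/(εs + |εd|) = 2/(2 + 1) = 2/3; seller share = |εd|/(εs + |εd|) = 1/3.
So producers capture 1/3 of the subsidy.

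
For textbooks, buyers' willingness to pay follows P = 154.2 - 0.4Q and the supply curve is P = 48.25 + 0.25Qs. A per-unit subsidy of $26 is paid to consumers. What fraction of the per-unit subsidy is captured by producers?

Pre-subsidy: 154.2 - 0.4Q = 48.25 + 0.25Q gives Q* = 163 and P* = 89.
With the rebate, buyers effectively pay Pb = Ps − 26, where Ps is the price sellers receive.
On the curves, Pb = 154.2 - 0.4Q and Ps = 48.25 + 0.25Q; the wedge Ps − Pb = 26 gives 48.25 + 0.25Q − (154.2 - 0.4Q) = 26, so Q' = 203.
Then Pb = 154.2 − 0.4·203 = 73 and Ps = 48.25 + 0.25·203 = 99.
Buyers' price falls by P* − Pb = 89 − 73 = 16; sellers' price rises by Ps − P* = 99 − 89 = 10.
So producers capture 10/26 = 5/13 of each unit of subsidy.

Producer share = 5/13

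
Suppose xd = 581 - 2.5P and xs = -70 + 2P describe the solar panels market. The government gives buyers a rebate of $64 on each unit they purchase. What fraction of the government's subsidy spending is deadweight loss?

DWL / government spending = 160/1307

Pre-subsidy: 581 - 2.5P = -70 + 2P gives P* = 434/3, x* = 658/3.
With the rebate, buyers effectively pay Pb = Ps − 64, where Ps is the price sellers receive.
Demand in terms of Ps becomes xd = 581 − 2.5(Ps − 64) = 741 - 2.5Ps. Setting this equal to supply: 741 - 2.5Ps = -70 + 2Ps, so Ps = 1622/9.
Buyers pay Pb = 1622/9 − 64 = 1046/9; x' = -70 + 2·(1622/9) = 2614/9.
ΔCS = ½(658/3 + 2614/9)(434/3 − 1046/9) = 587264/81; ΔPS = ½(658/3 + 2614/9)(1622/9 − 434/3) = 734080/81.
Government spending = 64 × 2614/9 = 167296/9.
DWL = ½ × 64 × (2614/9 − 658/3) = 20480/9; fraction = (20480/9) / (167296/9) = 160/1307.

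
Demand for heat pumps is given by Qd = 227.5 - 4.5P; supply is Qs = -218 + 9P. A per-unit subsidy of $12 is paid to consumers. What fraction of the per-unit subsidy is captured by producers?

Producer share = 1/3

Pre-subsidy: 227.5 - 4.5P = -218 + 9P gives P* = 33, Q* = 79.
With the rebate, buyers effectively pay Pb = Ps − 12, where Ps is the price sellers receive.
Demand in terms of Ps becomes Qd = 227.5 − 4.5(Ps − 12) = 281.5 - 4.5Ps. Setting this equal to supply: 281.5 - 4.5Ps = -218 + 9Ps, so Ps = 37.
Buyers pay Pb = 37 − 12 = 25; Q' = -218 + 9·37 = 115.
Buyers' price falls by P* − Pb = 33 − 25 = 8; sellers' price rises by Ps − P* = 37 − 33 = 4.
So producers capture 4/12 = 1/3 of each unit of subsidy.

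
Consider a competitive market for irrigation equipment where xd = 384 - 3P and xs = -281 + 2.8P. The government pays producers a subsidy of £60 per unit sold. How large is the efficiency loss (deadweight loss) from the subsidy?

Deadweight loss = 75600/29

Pre-subsidy: 384 - 3P = -281 + 2.8P gives P* = 3325/29, x* = 1161/29.
With the subsidy, sellers receive Ps = Pb + 60 for each unit, where Pb is the price buyers pay.
Supply in terms of Pb becomes xs = -281 + 2.8(Pb + 60) = -113 + 2.8Pb. Setting this equal to demand: 384 - 3Pb = -113 + 2.8Pb, so Pb = 2485/29.
Sellers receive Ps = 2485/29 + 60 = 4225/29; x' = 384 − 3·(2485/29) = 3681/29.
The subsidy expands output by 3681/29 − 1161/29 = 2520/29 past the efficient level; on those units the gap between marginal cost and willingness to pay runs from 0 up to 60.
DWL = ½ × 60 × 2520/29 = 75600/29.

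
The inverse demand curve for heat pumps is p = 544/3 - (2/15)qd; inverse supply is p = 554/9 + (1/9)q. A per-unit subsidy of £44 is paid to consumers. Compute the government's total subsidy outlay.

Pre-subsidy: 544/3 - (2/15)q = 554/9 + (1/9)q gives q* = 490 and p* = 116.
With the rebate, buyers effectively pay pb = ps − 44, where ps is the price sellers receive.
On the curves, pb = 544/3 - (2/15)q and ps = 554/9 + (1/9)q; the wedge ps − pb = 44 gives 554/9 + (1/9)q − (544/3 - (2/15)q) = 44, so q' = 670.
Then pb = 544/3 − (2/15)·670 = 92 and ps = 554/9 + (1/9)·670 = 136.
Government outlay = subsidy × quantity = 44 × 670 = 29480.

Government cost = £29480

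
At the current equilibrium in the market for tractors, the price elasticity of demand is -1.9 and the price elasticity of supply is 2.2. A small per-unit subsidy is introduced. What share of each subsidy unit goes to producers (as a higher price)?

Producer share = 19/41

For a small subsidy around the equilibrium, the benefit split depends on the relative slopes, which at a point are proportional to the elasticities.
Buyer share = εs/(εs + |εd|) = 2.2/(2.2 + 1.9) = 22/41; seller share = |εd|/(εs + |εd|) = 19/41.
So producers capture 19/41 of the subsidy.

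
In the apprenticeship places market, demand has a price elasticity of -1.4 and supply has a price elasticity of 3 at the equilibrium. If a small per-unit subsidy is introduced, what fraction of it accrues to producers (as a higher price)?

Producer share = 7/22

For a small subsidy around the equilibrium, the benefit split depends on the relative slopes, which at a point are proportional to the elasticities.
Buyer share = εs/(εs + |εd|) = 3/(3 + 1.4) = 15/22; seller share = |εd|/(εs + |εd|) = 7/22.
So producers capture 7/22 of the subsidy.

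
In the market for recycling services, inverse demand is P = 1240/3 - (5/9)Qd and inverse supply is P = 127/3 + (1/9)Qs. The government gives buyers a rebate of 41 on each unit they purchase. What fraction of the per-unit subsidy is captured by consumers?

Consumer share = 5/6

Pre-subsidy: 1240/3 - (5/9)Q = 127/3 + (1/9)Q gives Q* = 556.5 and P* = 625/6.
With the rebate, buyers effectively pay Pb = Ps − 41, where Ps is the price sellers receive.
On the curves, Pb = 1240/3 - (5/9)Q and Ps = 127/3 + (1/9)Q; the wedge Ps − Pb = 41 gives 127/3 + (1/9)Q − (1240/3 - (5/9)Q) = 41, so Q' = 618.
Then Pb = 1240/3 − (5/9)·618 = 70 and Ps = 127/3 + (1/9)·618 = 111.
Buyers' price falls by P* − Pb = 625/6 − 70 = 205/6; sellers' price rises by Ps − P* = 111 − 625/6 = 41/6.
So consumers capture (205/6)/41 = 5/6 of each unit of subsidy.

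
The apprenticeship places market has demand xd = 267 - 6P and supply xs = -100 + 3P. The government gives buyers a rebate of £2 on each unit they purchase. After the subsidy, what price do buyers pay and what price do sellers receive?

Pre-subsidy: 267 - 6P = -100 + 3P gives P* = 367/9, x* = 67/3.
With the rebate, buyers effectively pay Pb = Ps − 2, where Ps is the price sellers receive.
Demand in terms of Ps becomes xd = 267 − 6(Ps − 2) = 279 - 6Ps. Setting this equal to supply: 279 - 6Ps = -100 + 3Ps, so Ps = 379/9.
Buyers pay Pb = 379/9 − 2 = 361/9; x' = -100 + 3·(379/9) = 79/3.

Buyers pay 361/9; sellers receive 379/9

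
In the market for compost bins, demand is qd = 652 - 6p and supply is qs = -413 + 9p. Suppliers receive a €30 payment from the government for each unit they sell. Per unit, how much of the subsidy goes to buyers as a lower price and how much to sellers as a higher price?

Pre-subsidy: 652 - 6p = -413 + 9p gives p* = 71, q* = 226.
With the subsidy, sellers receive ps = pb + 30 for each unit, where pb is the price buyers pay.
Supply in terms of pb becomes qs = -413 + 9(pb + 30) = -143 + 9pb. Setting this equal to demand: 652 - 6pb = -143 + 9pb, so pb = 53.
Sellers receive ps = 53 + 30 = 83; q' = 652 − 6·53 = 334.
Buyers' price falls by p* − pb = 71 − 53 = 18; sellers' price rises by ps − p* = 83 − 71 = 12.

Buyers gain €18 per unit; sellers gain €12 per unit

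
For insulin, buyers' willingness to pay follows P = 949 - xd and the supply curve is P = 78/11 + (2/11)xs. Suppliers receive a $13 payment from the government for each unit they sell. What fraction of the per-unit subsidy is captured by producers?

Pre-subsidy: 949 - x = 78/11 + (2/11)x gives x* = 797 and P* = 152.
With the subsidy, sellers receive Ps = Pb + 13 for each unit, where Pb is the price buyers pay.
On the curves, Pb = 949 - x and Ps = 78/11 + (2/11)x; the wedge Ps − Pb = 13 gives 78/11 + (2/11)x − (949 - x) = 13, so x' = 808.
Then Pb = 949 − 1·808 = 141 and Ps = 78/11 + (2/11)·808 = 154.
Buyers' price falls by P* − Pb = 152 − 141 = 11; sellers' price rises by Ps − P* = 154 − 152 = 2.
So producers capture 2/13 = 2/13 of each unit of subsidy.

Producer share = 2/13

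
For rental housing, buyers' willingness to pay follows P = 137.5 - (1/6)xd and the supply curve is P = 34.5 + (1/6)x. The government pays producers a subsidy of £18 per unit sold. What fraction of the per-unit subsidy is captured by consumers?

Pre-subsidy: 137.5 - (1/6)x = 34.5 + (1/6)x gives x* = 309 and P* = 86.
With the subsidy, sellers receive Ps = Pb + 18 for each unit, where Pb is the price buyers pay.
On the curves, Pb = 137.5 - (1/6)x and Ps = 34.5 + (1/6)x; the wedge Ps − Pb = 18 gives 34.5 + (1/6)x − (137.5 - (1/6)x) = 18, so x' = 363.
Then Pb = 137.5 − (1/6)·363 = 77 and Ps = 34.5 + (1/6)·363 = 95.
Buyers' price falls by P* − Pb = 86 − 77 = 9; sellers' price rises by Ps − P* = 95 − 86 = 9.
So consumers capture 9/18 = 0.5 of each unit of subsidy.

Consumer share = 0.5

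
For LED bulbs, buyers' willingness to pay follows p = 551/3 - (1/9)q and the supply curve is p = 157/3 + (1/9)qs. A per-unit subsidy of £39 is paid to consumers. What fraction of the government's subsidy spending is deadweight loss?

Pre-subsidy: 551/3 - (1/9)q = 157/3 + (1/9)q gives q* = 591 and p* = 118.
With the rebate, buyers effectively pay pb = ps − 39, where ps is the price sellers receive.
On the curves, pb = 551/3 - (1/9)q and ps = 157/3 + (1/9)q; the wedge ps − pb = 39 gives 157/3 + (1/9)q − (551/3 - (1/9)q) = 39, so q' = 766.5.
Then pb = 551/3 − (1/9)·766.5 = 98.5 and ps = 157/3 + (1/9)·766.5 = 137.5.
ΔCS = ½(591 + 766.5)(118 − 98.5) = 13235.625; ΔPS = ½(591 + 766.5)(137.5 − 118) = 13235.625.
Government spending = 39 × 766.5 = 29893.5.
DWL = ½ × 39 × (766.5 − 591) = 3422.25; fraction = 3422.25 / 29893.5 = 117/1022.

DWL / government spending = 117/1022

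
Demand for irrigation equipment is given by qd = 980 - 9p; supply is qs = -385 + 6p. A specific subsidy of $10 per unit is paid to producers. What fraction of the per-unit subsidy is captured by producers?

Pre-subsidy: 980 - 9p = -385 + 6p gives p* = 91, q* = 161.
With the subsidy, sellers receive ps = pb + 10 for each unit, where pb is the price buyers pay.
Supply in terms of pb becomes qs = -385 + 6(pb + 10) = -325 + 6pb. Setting this equal to demand: 980 - 9pb = -325 + 6pb, so pb = 87.
Sellers receive ps = 87 + 10 = 97; q' = 980 − 9·87 = 197.
Buyers' price falls by p* − pb = 91 − 87 = 4; sellers' price rises by ps − p* = 97 − 91 = 6.
So producers capture 6/10 = 0.6 of each unit of subsidy.

Producer share = 0.6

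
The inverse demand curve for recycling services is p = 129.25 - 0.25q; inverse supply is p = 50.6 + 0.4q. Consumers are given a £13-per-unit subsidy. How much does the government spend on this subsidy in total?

Pre-subsidy: 129.25 - 0.25q = 50.6 + 0.4q gives q* = 121 and p* = 99.
With the rebate, buyers effectively pay pb = ps − 13, where ps is the price sellers receive.
On the curves, pb = 129.25 - 0.25q and ps = 50.6 + 0.4q; the wedge ps − pb = 13 gives 50.6 + 0.4q − (129.25 - 0.25q) = 13, so q' = 141.
Then pb = 129.25 − 0.25·141 = 94 and ps = 50.6 + 0.4·141 = 107.
Government outlay = subsidy × quantity = 13 × 141 = 1833.

Government cost = £1833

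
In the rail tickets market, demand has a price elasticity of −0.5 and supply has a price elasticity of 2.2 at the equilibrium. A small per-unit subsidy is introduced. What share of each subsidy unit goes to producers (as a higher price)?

Producer share = 5/27

For a small subsidy around the equilibrium, the benefit split depends on the relative slopes, which at a point are proportional to the elasticities.
Buyer share = εs/(εs + |εd|) = 2.2/(2.2 + 0.5) = 22/27; seller share = |εd|/(εs + |εd|) = 5/27.
So producers capture 5/27 of the subsidy.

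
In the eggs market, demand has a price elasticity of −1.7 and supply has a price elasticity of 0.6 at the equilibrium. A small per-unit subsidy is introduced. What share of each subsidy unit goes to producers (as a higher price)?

Producer share = 17/23

For a small subsidy around the equilibrium, the benefit split depends on the relative slopes, which at a point are proportional to the elasticities.
Buyer share = εs/(εs + |εd|) = 0.6/(0.6 + 1.7) = 6/23; seller share = |εd|/(εs + |εd|) = 17/23.
So producers capture 17/23 of the subsidy.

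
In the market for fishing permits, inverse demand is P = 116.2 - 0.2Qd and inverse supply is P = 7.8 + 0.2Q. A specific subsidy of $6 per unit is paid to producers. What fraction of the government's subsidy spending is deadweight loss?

Pre-subsidy: 116.2 - 0.2Q = 7.8 + 0.2Q gives Q* = 271 and P* = 62.
With the subsidy, sellers receive Ps = Pb + 6 for each unit, where Pb is the price buyers pay.
On the curves, Pb = 116.2 - 0.2Q and Ps = 7.8 + 0.2Q; the wedge Ps − Pb = 6 gives 7.8 + 0.2Q − (116.2 - 0.2Q) = 6, so Q' = 286.
Then Pb = 116.2 − 0.2·286 = 59 and Ps = 7.8 + 0.2·286 = 65.
ΔCS = ½(271 + 286)(62 − 59) = 835.5; ΔPS = ½(271 + 286)(65 − 62) = 835.5.
Government spending = 6 × 286 = 1716.
DWL = ½ × 6 × (286 − 271) = 45; fraction = 45 / 1716 = 15/572.

DWL / government spending = 15/572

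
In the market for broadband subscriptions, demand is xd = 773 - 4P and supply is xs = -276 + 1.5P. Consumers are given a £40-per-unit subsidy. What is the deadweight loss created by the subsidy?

Deadweight loss = 9600/11

Pre-subsidy: 773 - 4P = -276 + 1.5P gives P* = 2098/11, x* = 111/11.
With the rebate, buyers effectively pay Pb = Ps − 40, where Ps is the price sellers receive.
Demand in terms of Ps becomes xd = 773 − 4(Ps − 40) = 933 - 4Ps. Setting this equal to supply: 933 - 4Ps = -276 + 1.5Ps, so Ps = 2418/11.
Buyers pay Pb = 2418/11 − 40 = 1978/11; x' = -276 + 1.5·(2418/11) = 591/11.
The subsidy expands output by 591/11 − 111/11 = 480/11 past the efficient level; on those units the gap between marginal cost and willingness to pay runs from 0 up to 40.
DWL = ½ × 40 × 480/11 = 9600/11.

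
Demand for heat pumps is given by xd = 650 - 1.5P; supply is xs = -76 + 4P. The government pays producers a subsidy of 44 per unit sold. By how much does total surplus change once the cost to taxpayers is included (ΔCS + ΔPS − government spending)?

Pre-subsidy: 650 - 1.5P = -76 + 4P gives P* = 132, x* = 452.
With the subsidy, sellers receive Ps = Pb + 44 for each unit, where Pb is the price buyers pay.
Supply in terms of Pb becomes xs = -76 + 4(Pb + 44) = 100 + 4Pb. Setting this equal to demand: 650 - 1.5Pb = 100 + 4Pb, so Pb = 100.
Sellers receive Ps = 100 + 44 = 144; x' = 650 − 1.5·100 = 500.
ΔCS = ½(452 + 500)(132 − 100) = 15232; ΔPS = ½(452 + 500)(144 − 132) = 5712.
Government spending = 44 × 500 = 22000.
Net change = 15232 + 5712 − 22000 = -1056. The loss equals the DWL triangle ½·44·48.

Net change in total surplus = -1056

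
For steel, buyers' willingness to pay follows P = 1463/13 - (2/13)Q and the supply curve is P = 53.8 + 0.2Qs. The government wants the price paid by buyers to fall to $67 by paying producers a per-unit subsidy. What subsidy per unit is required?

At a buyer price of 67, quantity demanded is 731.5 − 6.5·67 = 296.
Sellers supply 296 only when they receive Ps = 53.8 + 0.2·296 = 113.
s = Ps − Pb = 113 − 67 = 46.

Required subsidy s = $46 per unit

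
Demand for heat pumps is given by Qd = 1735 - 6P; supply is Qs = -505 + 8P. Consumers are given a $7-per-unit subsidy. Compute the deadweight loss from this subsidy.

Pre-subsidy: 1735 - 6P = -505 + 8P gives P* = 160, Q* = 775.
With the rebate, buyers effectively pay Pb = Ps − 7, where Ps is the price sellers receive.
Demand in terms of Ps becomes Qd = 1735 − 6(Ps − 7) = 1777 - 6Ps. Setting this equal to supply: 1777 - 6Ps = -505 + 8Ps, so Ps = 163.
Buyers pay Pb = 163 − 7 = 156; Q' = -505 + 8·163 = 799.
The subsidy expands output by 799 − 775 = 24 past the efficient level; on those units the gap between marginal cost and willingness to pay runs from 0 up to 7.
DWL = ½ × 7 × 24 = 84.

Deadweight loss = $84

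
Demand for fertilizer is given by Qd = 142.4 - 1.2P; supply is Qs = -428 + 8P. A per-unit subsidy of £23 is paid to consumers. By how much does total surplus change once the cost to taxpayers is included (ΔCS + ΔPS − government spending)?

Net change in total surplus = -£276

Pre-subsidy: 142.4 - 1.2P = -428 + 8P gives P* = 62, Q* = 68.
With the rebate, buyers effectively pay Pb = Ps − 23, where Ps is the price sellers receive.
Demand in terms of Ps becomes Qd = 142.4 − 1.2(Ps − 23) = 170 - 1.2Ps. Setting this equal to supply: 170 - 1.2Ps = -428 + 8Ps, so Ps = 65.
Buyers pay Pb = 65 − 23 = 42; Q' = -428 + 8·65 = 92.
ΔCS = ½(68 + 92)(62 − 42) = 1600; ΔPS = ½(68 + 92)(65 − 62) = 240.
Government spending = 23 × 92 = 2116.
Net change = 1600 + 240 − 2116 = -276. The loss equals the DWL triangle ½·23·24.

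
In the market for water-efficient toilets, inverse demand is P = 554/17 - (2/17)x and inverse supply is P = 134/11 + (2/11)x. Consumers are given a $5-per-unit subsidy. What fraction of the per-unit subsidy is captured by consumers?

Pre-subsidy: 554/17 - (2/17)x = 134/11 + (2/11)x gives x* = 477/7 and P* = 172/7.
With the rebate, buyers effectively pay Pb = Ps − 5, where Ps is the price sellers receive.
On the curves, Pb = 554/17 - (2/17)x and Ps = 134/11 + (2/11)x; the wedge Ps − Pb = 5 gives 134/11 + (2/11)x − (554/17 - (2/17)x) = 5, so x' = 4751/56.
Then Pb = 554/17 − (2/17)·(4751/56) = 633/28 and Ps = 134/11 + (2/11)·(4751/56) = 773/28.
Buyers' price falls by P* − Pb = 172/7 − 633/28 = 55/28; sellers' price rises by Ps − P* = 773/28 − 172/7 = 85/28.
So consumers capture (55/28)/5 = 11/28 of each unit of subsidy.

Consumer share = 11/28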